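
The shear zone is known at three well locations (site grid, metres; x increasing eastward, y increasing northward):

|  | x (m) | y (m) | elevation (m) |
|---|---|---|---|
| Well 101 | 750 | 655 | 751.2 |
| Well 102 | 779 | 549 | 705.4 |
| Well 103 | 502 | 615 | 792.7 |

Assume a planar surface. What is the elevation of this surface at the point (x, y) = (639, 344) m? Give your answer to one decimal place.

661.3 m

Let the plane be z = a·x + b·y + c.
Well 102−Well 101: 29a − 106b = −45.8;  Well 103−Well 101: −248a − 40b = 41.5.
Solving gives a = −0.22701, b = 0.36997.
Then c = 751.2 − a·750 − b·655 = 679.13.
At (639, 344): z = −145.1 + 127.3 + 679.13 = 661.3 m.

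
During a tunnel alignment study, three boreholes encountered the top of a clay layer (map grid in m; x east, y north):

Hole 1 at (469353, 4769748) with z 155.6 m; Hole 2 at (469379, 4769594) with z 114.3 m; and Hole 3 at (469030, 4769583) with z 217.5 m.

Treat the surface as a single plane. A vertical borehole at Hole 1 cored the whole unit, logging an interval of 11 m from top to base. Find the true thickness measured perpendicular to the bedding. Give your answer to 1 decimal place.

10.3 m

Two edge vectors: Hole 1→Hole 2 = (26, -154, -41.3), Hole 1→Hole 3 = (-323, -165, 61.9).
Normal n = (Hole 1→Hole 2) × (Hole 1→Hole 3) = (-16347.1, 11730.5, -54032).
So ∂z/∂x = −n_x/n_z = −0.30254 and ∂z/∂y = −n_y/n_z = 0.21710.
|∇z| = √(a²+b²) = 0.37238, so dip δ = arctan(0.37238) = 20.42°.
True thickness = vertical thickness × cos δ = 11 × cos 20.42° = 10.3 m.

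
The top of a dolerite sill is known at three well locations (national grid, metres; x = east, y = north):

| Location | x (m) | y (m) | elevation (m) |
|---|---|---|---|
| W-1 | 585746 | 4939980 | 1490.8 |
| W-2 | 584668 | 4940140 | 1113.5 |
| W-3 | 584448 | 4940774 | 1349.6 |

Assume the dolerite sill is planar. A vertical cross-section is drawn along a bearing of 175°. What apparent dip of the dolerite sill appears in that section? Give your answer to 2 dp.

25.71°

Two edge vectors: W-1→W-2 = (-1078, 160, -377.3), W-1→W-3 = (-1298, 794, -141.2).
Normal n = (W-1→W-2) × (W-1→W-3) = (276984.2, 337521.8, -648252).
So ∂z/∂x = −n_x/n_z = 0.42728 and ∂z/∂y = −n_y/n_z = 0.52066.
Unit vector along 175° is (sin 175°, cos 175°) = (0.0872, -0.9962).
Slope in that direction = a·(0.0872) + b·(-0.9962) = −0.48144.
Apparent dip = arctan|0.48144| = 25.71° (true dip is 34.0°, so apparent ≤ true as expected).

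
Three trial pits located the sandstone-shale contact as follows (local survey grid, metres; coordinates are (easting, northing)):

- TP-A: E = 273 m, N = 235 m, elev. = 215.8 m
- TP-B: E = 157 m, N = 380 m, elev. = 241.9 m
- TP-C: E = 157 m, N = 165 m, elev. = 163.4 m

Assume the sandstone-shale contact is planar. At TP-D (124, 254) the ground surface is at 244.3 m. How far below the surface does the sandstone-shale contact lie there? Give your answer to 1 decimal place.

Two edge vectors: TP-A→TP-B = (-116, 145, 26.1), TP-A→TP-C = (-116, -70, -52.4).
Normal n = (TP-A→TP-B) × (TP-A→TP-C) = (-5771, -9106, 24940).
So ∂z/∂E = −n_x/n_z = 0.23140 and ∂z/∂N = −n_y/n_z = 0.36512.
Intercept c from TP-A: 215.8 − 63.17 − 85.80 = 66.83.
At (124, 254): z_contact = 28.69 + 92.74 + 66.83 = 188.26 m.
Depth below ground = 244.3 − 188.26 = 56.0 m.

56.0 m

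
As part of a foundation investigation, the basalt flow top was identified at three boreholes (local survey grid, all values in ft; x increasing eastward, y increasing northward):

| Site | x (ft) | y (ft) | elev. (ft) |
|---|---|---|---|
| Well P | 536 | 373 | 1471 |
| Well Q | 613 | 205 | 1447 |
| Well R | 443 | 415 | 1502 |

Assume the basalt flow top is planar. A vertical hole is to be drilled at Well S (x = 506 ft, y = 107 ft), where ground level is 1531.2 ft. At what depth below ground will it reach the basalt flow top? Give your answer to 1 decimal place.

Let the plane be z = a·x + b·y + c.
Well Q−Well P: 77a − 168b = −24;  Well R−Well P: −93a + 42b = 31.
Solving gives a = −0.33898, b = −0.01251.
Then c = 1471 − a·536 − b·373 = 1657.36.
At (506, 107): z_contact = −171.53 − 1.34 + 1657.36 = 1484.50 ft.
Depth below ground = 1531.2 − 1484.50 = 46.7 ft.

46.7 ft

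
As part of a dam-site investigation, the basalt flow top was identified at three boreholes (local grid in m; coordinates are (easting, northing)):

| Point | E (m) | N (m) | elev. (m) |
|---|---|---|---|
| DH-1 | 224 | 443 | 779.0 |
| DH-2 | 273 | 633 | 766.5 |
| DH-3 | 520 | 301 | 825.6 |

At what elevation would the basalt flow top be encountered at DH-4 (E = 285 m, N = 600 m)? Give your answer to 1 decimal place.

771.0 m

Let the plane be z = a·E + b·N + c.
DH-2−DH-1: 49a + 190b = −12.5;  DH-3−DH-1: 296a − 142b = 46.6.
Solving gives a = 0.11201, b = −0.09468.
Then c = 779 − a·224 − b·443 = 795.85.
At (285, 600): z = 31.9 − 56.8 + 795.85 = 771.0 m.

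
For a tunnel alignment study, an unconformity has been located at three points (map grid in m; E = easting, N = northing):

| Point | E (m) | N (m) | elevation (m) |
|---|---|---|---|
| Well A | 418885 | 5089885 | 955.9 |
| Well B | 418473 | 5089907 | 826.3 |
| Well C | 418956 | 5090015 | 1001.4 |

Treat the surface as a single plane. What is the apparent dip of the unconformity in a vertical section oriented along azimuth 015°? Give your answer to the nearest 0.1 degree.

14.1°

Two edge vectors: Well A→Well B = (-412, 22, -129.6), Well A→Well C = (71, 130, 45.5).
Normal n = (Well A→Well B) × (Well A→Well C) = (17849, 9544.4, -55122).
So ∂z/∂E = −n_x/n_z = 0.32381 and ∂z/∂N = −n_y/n_z = 0.17315.
Unit vector along 015° is (sin 15°, cos 15°) = (0.2588, 0.9659).
Slope in that direction = a·(0.2588) + b·(0.9659) = 0.25106.
Apparent dip = arctan|0.25106| = 14.1° (true dip is 20.2°, so apparent ≤ true as expected).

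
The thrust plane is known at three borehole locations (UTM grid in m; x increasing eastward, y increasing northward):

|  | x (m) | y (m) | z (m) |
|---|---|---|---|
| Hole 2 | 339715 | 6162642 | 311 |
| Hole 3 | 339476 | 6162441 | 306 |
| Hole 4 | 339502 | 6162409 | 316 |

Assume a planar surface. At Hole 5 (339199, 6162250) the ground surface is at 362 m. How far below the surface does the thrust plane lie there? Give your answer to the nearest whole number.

Two edge vectors: Hole 2→Hole 3 = (-239, -201, -5), Hole 2→Hole 4 = (-213, -233, 5).
Normal n = (Hole 2→Hole 3) × (Hole 2→Hole 4) = (-2170, 2260, 12874).
So ∂z/∂x = −n_x/n_z = 0.16855678 and ∂z/∂y = −n_y/n_z = −0.17554762.
Intercept c from Hole 2: 311 − 57261.27 + 1081837.11 = 1024886.84.
At (339199, 6162250): z_contact = 57174.3 − 1081768.3 + 1024886.84 = 292.8 m.
Depth below ground = 362 − 292.8 = 69 m.

69 m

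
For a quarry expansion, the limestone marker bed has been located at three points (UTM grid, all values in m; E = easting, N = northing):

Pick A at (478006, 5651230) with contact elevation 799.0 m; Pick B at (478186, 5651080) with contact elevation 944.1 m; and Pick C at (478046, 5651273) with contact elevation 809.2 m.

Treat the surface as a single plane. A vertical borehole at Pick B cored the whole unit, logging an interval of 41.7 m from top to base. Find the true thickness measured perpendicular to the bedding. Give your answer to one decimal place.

Two edge vectors: Pick A→Pick B = (180, -150, 145.1), Pick A→Pick C = (40, 43, 10.2).
Normal n = (Pick A→Pick B) × (Pick A→Pick C) = (-7769.3, 3968, 13740).
So ∂z/∂E = −n_x/n_z = 0.56545 and ∂z/∂N = −n_y/n_z = −0.28879.
|∇z| = √(a²+b²) = 0.63493, so dip δ = arctan(0.63493) = 32.41°.
True thickness = vertical thickness × cos δ = 41.7 × cos 32.41° = 35.2 m.

35.2 m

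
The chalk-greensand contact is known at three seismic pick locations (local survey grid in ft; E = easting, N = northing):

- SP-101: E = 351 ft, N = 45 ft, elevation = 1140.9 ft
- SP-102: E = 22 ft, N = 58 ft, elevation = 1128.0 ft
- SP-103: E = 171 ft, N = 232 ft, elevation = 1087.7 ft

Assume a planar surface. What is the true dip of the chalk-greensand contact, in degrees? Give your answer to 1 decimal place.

14.5°

Let the plane be z = a·E + b·N + c.
SP-102−SP-101: −329a + 13b = −12.9;  SP-103−SP-101: −180a + 187b = −53.2.
Solving gives a = 0.02907, b = −0.25651.
Gradient magnitude |∇z| = √(a² + b²) = √(0.00085 + 0.06580) = 0.25815.
True dip = arctan(0.25815) = 14.5°, dipping toward N (azimuth ≈ 354°).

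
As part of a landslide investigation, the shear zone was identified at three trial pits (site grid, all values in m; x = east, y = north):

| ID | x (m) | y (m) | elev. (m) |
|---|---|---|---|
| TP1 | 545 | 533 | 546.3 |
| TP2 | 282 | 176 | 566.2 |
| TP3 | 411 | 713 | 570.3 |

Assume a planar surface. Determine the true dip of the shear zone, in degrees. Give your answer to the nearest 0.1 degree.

Two edge vectors: TP1→TP2 = (-263, -357, 19.9), TP1→TP3 = (-134, 180, 24).
Normal n = (TP1→TP2) × (TP1→TP3) = (-12150, 3645.4, -95178).
So ∂z/∂x = −n_x/n_z = −0.12766 and ∂z/∂y = −n_y/n_z = 0.03830.
Gradient magnitude |∇z| = √(a² + b²) = √(0.01630 + 0.00147) = 0.13328.
True dip = arctan(0.13328) = 7.6°, dipping toward ESE (azimuth ≈ 107°).

7.6°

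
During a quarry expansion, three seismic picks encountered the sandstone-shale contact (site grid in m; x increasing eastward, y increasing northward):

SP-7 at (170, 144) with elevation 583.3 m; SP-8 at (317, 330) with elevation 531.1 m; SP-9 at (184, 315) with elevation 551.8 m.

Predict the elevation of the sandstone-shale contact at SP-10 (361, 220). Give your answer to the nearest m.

Two edge vectors: SP-7→SP-8 = (147, 186, -52.2), SP-7→SP-9 = (14, 171, -31.5).
Normal n = (SP-7→SP-8) × (SP-7→SP-9) = (3067.2, 3899.7, 22533).
So ∂z/∂x = −n_x/n_z = −0.13612 and ∂z/∂y = −n_y/n_z = −0.17307.
Intercept c from SP-7: 583.3 + 23.14 + 24.92 = 631.36.
At (361, 220): z = −49.1 − 38.1 + 631.36 = 544.1 m.

544 m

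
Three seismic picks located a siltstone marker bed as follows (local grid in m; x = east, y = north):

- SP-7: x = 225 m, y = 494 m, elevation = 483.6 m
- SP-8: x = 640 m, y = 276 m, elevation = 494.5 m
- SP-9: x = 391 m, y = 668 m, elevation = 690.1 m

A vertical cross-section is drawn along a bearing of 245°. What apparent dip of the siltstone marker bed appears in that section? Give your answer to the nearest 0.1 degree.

Two edge vectors: SP-7→SP-8 = (415, -218, 10.9), SP-7→SP-9 = (166, 174, 206.5).
Normal n = (SP-7→SP-8) × (SP-7→SP-9) = (-46913.6, -83888.1, 108398).
So ∂z/∂x = −n_x/n_z = 0.43279 and ∂z/∂y = −n_y/n_z = 0.77389.
Unit vector along 245° is (sin 245°, cos 245°) = (-0.9063, -0.4226).
Slope in that direction = a·(-0.9063) + b·(-0.4226) = −0.71930.
Apparent dip = arctan|0.71930| = 35.7° (true dip is 41.6°, so apparent ≤ true as expected).

35.7°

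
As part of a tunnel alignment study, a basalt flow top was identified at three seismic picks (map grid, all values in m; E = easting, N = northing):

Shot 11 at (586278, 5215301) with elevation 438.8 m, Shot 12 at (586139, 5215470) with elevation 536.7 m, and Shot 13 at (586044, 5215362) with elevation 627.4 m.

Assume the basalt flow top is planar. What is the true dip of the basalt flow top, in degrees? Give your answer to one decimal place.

Two edge vectors: Shot 11→Shot 12 = (-139, 169, 97.9), Shot 11→Shot 13 = (-234, 61, 188.6).
Normal n = (Shot 11→Shot 12) × (Shot 11→Shot 13) = (25901.5, 3306.8, 31067).
So ∂z/∂E = −n_x/n_z = −0.83373 and ∂z/∂N = −n_y/n_z = −0.10644.
Gradient magnitude |∇z| = √(a² + b²) = √(0.69511 + 0.01133) = 0.84050.
True dip = arctan(0.84050) = 40.0°, dipping toward E (azimuth ≈ 083°).

40.0°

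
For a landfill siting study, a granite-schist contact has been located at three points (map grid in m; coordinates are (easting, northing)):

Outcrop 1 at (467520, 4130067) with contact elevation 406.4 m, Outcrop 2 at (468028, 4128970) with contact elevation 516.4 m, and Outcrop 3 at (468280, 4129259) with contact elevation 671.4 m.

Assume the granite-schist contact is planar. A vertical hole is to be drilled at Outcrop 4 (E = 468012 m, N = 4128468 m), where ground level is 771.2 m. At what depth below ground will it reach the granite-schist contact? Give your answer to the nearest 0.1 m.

322.9 m

Two edge vectors: Outcrop 1→Outcrop 2 = (508, -1097, 110), Outcrop 1→Outcrop 3 = (760, -808, 265).
Normal n = (Outcrop 1→Outcrop 2) × (Outcrop 1→Outcrop 3) = (-201825, -51020, 423256).
So ∂z/∂E = −n_x/n_z = 0.476839076 and ∂z/∂N = −n_y/n_z = 0.120541705.
Intercept c from Outcrop 1: 406.4 − 222931.80 − 497845.32 = −720370.72.
At (468012, 4128468): z_contact = 223166.41 + 497652.57 − 720370.72 = 448.26 m.
Depth below ground = 771.2 − 448.26 = 322.9 m.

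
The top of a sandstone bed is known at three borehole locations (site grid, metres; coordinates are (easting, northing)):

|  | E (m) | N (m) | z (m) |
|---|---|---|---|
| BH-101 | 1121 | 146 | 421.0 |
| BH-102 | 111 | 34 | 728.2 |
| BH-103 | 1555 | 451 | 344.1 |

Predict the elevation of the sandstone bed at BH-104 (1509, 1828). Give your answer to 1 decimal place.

Let the plane be z = a·E + b·N + c.
BH-102−BH-101: −1010a − 112b = 307.2;  BH-103−BH-101: 434a + 305b = −76.9.
Solving gives a = −0.327947, b = 0.214521.
Then c = 421 − a·1121 − b·146 = 757.31.
At (1509, 1828): z = −494.9 + 392.1 + 757.31 = 654.6 m.

654.6 m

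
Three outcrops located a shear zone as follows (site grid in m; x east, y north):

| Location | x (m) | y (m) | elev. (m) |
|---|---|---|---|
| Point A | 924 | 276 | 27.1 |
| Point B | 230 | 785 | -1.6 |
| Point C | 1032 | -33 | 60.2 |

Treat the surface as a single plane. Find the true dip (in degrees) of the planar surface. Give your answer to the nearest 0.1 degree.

Two edge vectors: Point A→Point B = (-694, 509, -28.7), Point A→Point C = (108, -309, 33.1).
Normal n = (Point A→Point B) × (Point A→Point C) = (7979.6, 19871.8, 159474).
So ∂z/∂x = −n_x/n_z = −0.05004 and ∂z/∂y = −n_y/n_z = −0.12461.
Gradient magnitude |∇z| = √(a² + b²) = √(0.00250 + 0.01553) = 0.13428.
True dip = arctan(0.13428) = 7.6°, dipping toward NNE (azimuth ≈ 022°).

7.6°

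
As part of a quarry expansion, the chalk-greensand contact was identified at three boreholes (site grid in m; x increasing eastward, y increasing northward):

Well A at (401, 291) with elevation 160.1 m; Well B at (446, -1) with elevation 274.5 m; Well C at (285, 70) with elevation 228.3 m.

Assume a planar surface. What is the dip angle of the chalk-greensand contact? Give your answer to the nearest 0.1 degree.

Let the plane be z = a·x + b·y + c.
Well B−Well A: 45a − 292b = 114.4;  Well C−Well A: −116a − 221b = 68.2.
Solving gives a = 0.12251, b = −0.37290.
Gradient magnitude |∇z| = √(a² + b²) = √(0.01501 + 0.13906) = 0.39251.
True dip = arctan(0.39251) = 21.4°, dipping toward NNW (azimuth ≈ 342°).

21.4°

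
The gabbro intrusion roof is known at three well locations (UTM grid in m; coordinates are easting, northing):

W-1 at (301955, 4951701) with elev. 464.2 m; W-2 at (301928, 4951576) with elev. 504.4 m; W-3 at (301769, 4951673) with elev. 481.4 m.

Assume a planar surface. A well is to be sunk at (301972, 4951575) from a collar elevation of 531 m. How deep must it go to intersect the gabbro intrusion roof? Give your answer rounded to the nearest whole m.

Two edge vectors: W-1→W-2 = (-27, -125, 40.2), W-1→W-3 = (-186, -28, 17.2).
Normal n = (W-1→W-2) × (W-1→W-3) = (-1024.4, -7012.8, -22494).
So ∂z/∂easting = −n_x/n_z = −0.04554103 and ∂z/∂northing = −n_y/n_z = −0.31176314.
Intercept c from W-1: 464.2 + 13751.34 + 1543757.84 = 1557973.38.
At (301972, 4951575): z_contact = −13752.1 − 1543718.6 + 1557973.38 = 502.7 m.
Depth below ground = 531 − 502.7 = 28 m.

28 m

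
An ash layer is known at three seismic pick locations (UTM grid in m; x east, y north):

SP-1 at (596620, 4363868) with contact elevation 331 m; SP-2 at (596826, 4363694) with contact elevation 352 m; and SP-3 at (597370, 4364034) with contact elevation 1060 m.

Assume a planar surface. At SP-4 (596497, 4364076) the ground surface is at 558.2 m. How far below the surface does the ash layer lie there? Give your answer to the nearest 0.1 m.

154.8 m

Let the plane be z = a·x + b·y + c.
SP-2−SP-1: 206a − 174b = 21;  SP-3−SP-1: 750a + 166b = 729.
Solving gives a = 0.791348910, b = 0.816194686.
Then c = 331 − a·596620 − b·4363868 = −4033569.46.
At (596497, 4364076): z_contact = 472037.25 + 3561935.64 − 4033569.46 = 403.43 m.
Depth below ground = 558.2 − 403.43 = 154.8 m.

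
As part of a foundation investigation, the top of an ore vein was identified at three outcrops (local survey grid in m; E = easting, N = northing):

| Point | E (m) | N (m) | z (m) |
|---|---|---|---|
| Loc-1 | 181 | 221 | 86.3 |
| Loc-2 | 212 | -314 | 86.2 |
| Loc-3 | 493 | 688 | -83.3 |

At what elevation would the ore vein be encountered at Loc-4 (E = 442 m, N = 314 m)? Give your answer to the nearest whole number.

Let the plane be z = a·E + b·N + c.
Loc-2−Loc-1: 31a − 535b = −0.1;  Loc-3−Loc-1: 312a + 467b = −169.6.
Solving gives a = −0.50046, b = −0.02881.
Then c = 86.3 − a·181 − b·221 = 183.25.
At (442, 314): z = −221.2 − 9.0 + 183.25 = -47.0 m.

-47 m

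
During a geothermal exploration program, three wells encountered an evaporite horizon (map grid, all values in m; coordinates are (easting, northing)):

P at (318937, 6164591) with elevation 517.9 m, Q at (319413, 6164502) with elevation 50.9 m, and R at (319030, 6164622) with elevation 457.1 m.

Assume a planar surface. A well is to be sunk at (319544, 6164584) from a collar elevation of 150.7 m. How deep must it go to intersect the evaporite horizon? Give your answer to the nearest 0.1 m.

Two edge vectors: P→Q = (476, -89, -467), P→R = (93, 31, -60.8).
Normal n = (P→Q) × (P→R) = (19888.2, -14490.2, 23033).
So ∂z/∂E = −n_x/n_z = −0.863465463 and ∂z/∂N = −n_y/n_z = 0.629106065.
Intercept c from P: 517.9 + 275391.08 − 3878181.59 = −3602272.60.
At (319544, 6164584): z_contact = −275915.21 + 3878177.18 − 3602272.60 = -10.63 m.
Depth below ground = 150.7 − (-10.63) = 161.3 m.

161.3 m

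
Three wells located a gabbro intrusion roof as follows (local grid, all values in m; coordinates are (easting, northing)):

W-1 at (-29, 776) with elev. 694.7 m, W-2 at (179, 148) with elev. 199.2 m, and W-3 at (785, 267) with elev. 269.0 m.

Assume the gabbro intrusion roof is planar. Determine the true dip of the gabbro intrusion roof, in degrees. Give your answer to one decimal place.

37.9°

Let the plane be z = a·E + b·N + c.
W-2−W-1: 208a − 628b = −495.5;  W-3−W-1: 814a − 509b = −425.7.
Solving gives a = −0.03733, b = 0.77665.
Gradient magnitude |∇z| = √(a² + b²) = √(0.00139 + 0.60318) = 0.77755.
True dip = arctan(0.77755) = 37.9°, dipping toward S (azimuth ≈ 177°).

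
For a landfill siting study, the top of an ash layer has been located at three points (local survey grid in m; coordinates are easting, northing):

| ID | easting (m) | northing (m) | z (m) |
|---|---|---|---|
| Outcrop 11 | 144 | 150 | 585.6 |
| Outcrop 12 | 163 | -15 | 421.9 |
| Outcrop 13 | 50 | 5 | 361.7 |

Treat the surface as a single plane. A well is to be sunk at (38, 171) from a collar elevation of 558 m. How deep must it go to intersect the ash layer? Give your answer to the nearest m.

Two edge vectors: Outcrop 11→Outcrop 12 = (19, -165, -163.7), Outcrop 11→Outcrop 13 = (-94, -145, -223.9).
Normal n = (Outcrop 11→Outcrop 12) × (Outcrop 11→Outcrop 13) = (13207, 19641.9, -18265).
So ∂z/∂easting = −n_x/n_z = 0.72308 and ∂z/∂northing = −n_y/n_z = 1.07538.
Intercept c from Outcrop 11: 585.6 − 104.12 − 161.31 = 320.17.
At (38, 171): z_contact = 27.5 + 183.9 + 320.17 = 531.5 m.
Depth below ground = 558 − 531.5 = 26 m.

26 m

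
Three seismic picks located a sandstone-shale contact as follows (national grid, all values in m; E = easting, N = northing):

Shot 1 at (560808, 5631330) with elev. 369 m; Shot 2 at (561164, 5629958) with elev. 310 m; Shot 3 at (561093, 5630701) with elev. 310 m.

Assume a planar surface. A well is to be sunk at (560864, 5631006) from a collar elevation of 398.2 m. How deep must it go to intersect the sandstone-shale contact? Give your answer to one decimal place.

Two edge vectors: Shot 1→Shot 2 = (356, -1372, -59), Shot 1→Shot 3 = (285, -629, -59).
Normal n = (Shot 1→Shot 2) × (Shot 1→Shot 3) = (43837, 4189, 167096).
So ∂z/∂E = −n_x/n_z = −0.262346196 and ∂z/∂N = −n_y/n_z = −0.025069421.
Intercept c from Shot 1: 369 + 147125.85 + 141174.18 = 288669.03.
At (560864, 5631006): z_contact = −147140.54 − 141166.06 + 288669.03 = 362.43 m.
Depth below ground = 398.2 − 362.43 = 35.8 m.

35.8 m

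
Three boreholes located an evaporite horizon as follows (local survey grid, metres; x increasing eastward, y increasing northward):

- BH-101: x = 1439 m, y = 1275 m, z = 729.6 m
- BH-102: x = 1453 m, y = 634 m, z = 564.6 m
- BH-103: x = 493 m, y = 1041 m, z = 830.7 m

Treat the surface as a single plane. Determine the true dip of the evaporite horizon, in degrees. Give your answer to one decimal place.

Two edge vectors: BH-101→BH-102 = (14, -641, -165), BH-101→BH-103 = (-946, -234, 101.1).
Normal n = (BH-101→BH-102) × (BH-101→BH-103) = (-103415.1, 154674.6, -609662).
So ∂z/∂x = −n_x/n_z = −0.16963 and ∂z/∂y = −n_y/n_z = 0.25371.
Gradient magnitude |∇z| = √(a² + b²) = √(0.02877 + 0.06437) = 0.30519.
True dip = arctan(0.30519) = 17.0°, dipping toward SE (azimuth ≈ 146°).

17.0°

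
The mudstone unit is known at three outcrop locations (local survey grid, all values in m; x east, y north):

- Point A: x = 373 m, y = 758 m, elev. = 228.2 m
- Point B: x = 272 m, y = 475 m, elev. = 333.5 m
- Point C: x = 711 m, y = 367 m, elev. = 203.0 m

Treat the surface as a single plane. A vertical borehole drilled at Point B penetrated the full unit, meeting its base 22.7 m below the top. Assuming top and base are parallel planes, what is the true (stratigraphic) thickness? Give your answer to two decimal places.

20.83 m

Let the plane be z = a·x + b·y + c.
Point B−Point A: −101a − 283b = 105.3;  Point C−Point A: 338a − 391b = −25.2.
Solving gives a = −0.35742, b = −0.24452.
|∇z| = √(a²+b²) = 0.43306, so dip δ = arctan(0.43306) = 23.42°.
True thickness = vertical thickness × cos δ = 22.7 × cos 23.42° = 20.83 m.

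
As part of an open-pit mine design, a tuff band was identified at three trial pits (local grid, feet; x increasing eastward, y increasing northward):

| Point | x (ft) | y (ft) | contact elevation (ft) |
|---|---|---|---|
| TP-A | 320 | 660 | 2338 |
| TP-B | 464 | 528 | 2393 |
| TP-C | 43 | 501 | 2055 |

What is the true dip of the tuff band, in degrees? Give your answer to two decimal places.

41.55°

Let the plane be z = a·x + b·y + c.
TP-B−TP-A: 144a − 132b = 55;  TP-C−TP-A: −277a − 159b = −283.
Solving gives a = 0.77533, b = 0.42915.
Gradient magnitude |∇z| = √(a² + b²) = √(0.60113 + 0.18417) = 0.88617.
True dip = arctan(0.88617) = 41.55°, dipping toward WSW (azimuth ≈ 241°).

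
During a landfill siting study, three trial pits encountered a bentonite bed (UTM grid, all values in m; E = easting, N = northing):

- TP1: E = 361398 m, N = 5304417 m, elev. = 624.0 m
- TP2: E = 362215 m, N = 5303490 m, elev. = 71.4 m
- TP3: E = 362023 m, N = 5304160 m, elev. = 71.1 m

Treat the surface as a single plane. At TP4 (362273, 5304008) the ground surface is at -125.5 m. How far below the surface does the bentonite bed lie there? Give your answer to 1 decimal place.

10.4 m

Let the plane be z = a·E + b·N + c.
TP2−TP1: 817a − 927b = −552.6;  TP3−TP1: 625a − 257b = −552.9.
Solving gives a = −1.003015923, b = −0.287879190.
Then c = 624 − a·361398 − b·5304417 = 1890143.22.
At (362273, 5304008): z_contact = −363365.59 − 1526913.53 + 1890143.22 = -135.90 m.
Depth below ground = -125.5 − (-135.90) = 10.4 m.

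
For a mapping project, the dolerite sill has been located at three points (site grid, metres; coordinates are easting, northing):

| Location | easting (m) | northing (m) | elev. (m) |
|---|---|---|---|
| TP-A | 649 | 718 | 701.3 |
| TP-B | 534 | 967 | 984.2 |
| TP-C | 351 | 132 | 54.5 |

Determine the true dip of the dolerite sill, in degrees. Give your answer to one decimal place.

48.3°

Two edge vectors: TP-A→TP-B = (-115, 249, 282.9), TP-A→TP-C = (-298, -586, -646.8).
Normal n = (TP-A→TP-B) × (TP-A→TP-C) = (4726.2, -158686.2, 141592).
So ∂z/∂easting = −n_x/n_z = −0.03338 and ∂z/∂northing = −n_y/n_z = 1.12073.
Gradient magnitude |∇z| = √(a² + b²) = √(0.00111 + 1.25603) = 1.12123.
True dip = arctan(1.12123) = 48.3°, dipping toward S (azimuth ≈ 178°).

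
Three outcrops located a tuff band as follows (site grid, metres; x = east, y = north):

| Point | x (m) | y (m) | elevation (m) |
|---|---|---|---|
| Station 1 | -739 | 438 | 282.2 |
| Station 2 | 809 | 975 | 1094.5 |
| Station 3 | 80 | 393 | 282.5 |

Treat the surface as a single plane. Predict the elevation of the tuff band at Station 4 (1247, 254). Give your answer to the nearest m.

Let the plane be z = a·x + b·y + c.
Station 2−Station 1: 1548a + 537b = 812.3;  Station 3−Station 1: 819a − 45b = 0.3.
Solving gives a = 0.07207, b = 1.30492.
Then c = 282.2 − a·-739 − b·438 = −236.10.
At (1247, 254): z = 89.9 + 331.5 − 236.10 = 185.2 m.

185 m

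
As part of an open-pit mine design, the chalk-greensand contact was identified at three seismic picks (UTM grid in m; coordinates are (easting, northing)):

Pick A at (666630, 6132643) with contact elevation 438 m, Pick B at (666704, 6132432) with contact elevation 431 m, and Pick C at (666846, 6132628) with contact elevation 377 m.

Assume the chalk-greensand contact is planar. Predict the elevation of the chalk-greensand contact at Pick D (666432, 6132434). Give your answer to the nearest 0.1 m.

509.0 m

Let the plane be z = a·E + b·N + c.
Pick B−Pick A: 74a − 211b = −7;  Pick C−Pick A: 216a − 15b = −61.
Solving gives a = −0.287095759, b = −0.067512257.
Then c = 438 − a·666630 − b·6132643 = 605853.21.
At (666432, 6132434): z = −191329.8 − 414014.5 + 605853.21 = 509.0 m.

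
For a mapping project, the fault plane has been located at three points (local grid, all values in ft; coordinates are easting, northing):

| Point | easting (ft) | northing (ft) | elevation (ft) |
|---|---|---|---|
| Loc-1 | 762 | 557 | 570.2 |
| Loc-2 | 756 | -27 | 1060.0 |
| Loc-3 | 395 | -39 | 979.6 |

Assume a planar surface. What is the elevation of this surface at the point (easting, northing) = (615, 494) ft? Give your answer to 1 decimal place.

Two edge vectors: Loc-1→Loc-2 = (-6, -584, 489.8), Loc-1→Loc-3 = (-367, -596, 409.4).
Normal n = (Loc-1→Loc-2) × (Loc-1→Loc-3) = (52831.2, -177300.2, -210752).
So ∂z/∂easting = −n_x/n_z = 0.25068 and ∂z/∂northing = −n_y/n_z = −0.84127.
Intercept c from Loc-1: 570.2 − 191.02 + 468.59 = 847.77.
At (615, 494): z = 154.2 − 415.6 + 847.77 = 586.4 ft.

586.4 ft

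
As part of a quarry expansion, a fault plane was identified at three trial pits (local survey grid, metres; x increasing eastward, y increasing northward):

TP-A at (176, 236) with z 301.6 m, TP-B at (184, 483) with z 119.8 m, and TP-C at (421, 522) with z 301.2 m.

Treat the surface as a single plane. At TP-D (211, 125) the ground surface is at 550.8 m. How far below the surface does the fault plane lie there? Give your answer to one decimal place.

Two edge vectors: TP-A→TP-B = (8, 247, -181.8), TP-A→TP-C = (245, 286, -0.4).
Normal n = (TP-A→TP-B) × (TP-A→TP-C) = (51896, -44537.8, -58227).
So ∂z/∂x = −n_x/n_z = 0.89127 and ∂z/∂y = −n_y/n_z = −0.76490.
Intercept c from TP-A: 301.6 − 156.86 + 180.52 = 325.25.
At (211, 125): z_contact = 188.06 − 95.61 + 325.25 = 417.70 m.
Depth below ground = 550.8 − 417.70 = 133.1 m.

133.1 m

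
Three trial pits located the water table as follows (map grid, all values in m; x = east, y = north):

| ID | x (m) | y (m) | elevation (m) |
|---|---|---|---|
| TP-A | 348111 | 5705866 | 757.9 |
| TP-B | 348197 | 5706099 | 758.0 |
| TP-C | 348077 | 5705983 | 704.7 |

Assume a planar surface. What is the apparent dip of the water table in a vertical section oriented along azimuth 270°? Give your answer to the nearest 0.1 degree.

34.6°

Two edge vectors: TP-A→TP-B = (86, 233, 0.1), TP-A→TP-C = (-34, 117, -53.2).
Normal n = (TP-A→TP-B) × (TP-A→TP-C) = (-12407.3, 4571.8, 17984).
So ∂z/∂x = −n_x/n_z = 0.68991 and ∂z/∂y = −n_y/n_z = −0.25421.
Unit vector along 270° is (sin 270°, cos 270°) = (-1.0000, -0.0000).
Slope in that direction = a·(-1.0000) + b·(-0.0000) = −0.68991.
Apparent dip = arctan|0.68991| = 34.6° (true dip is 36.3°, so apparent ≤ true as expected).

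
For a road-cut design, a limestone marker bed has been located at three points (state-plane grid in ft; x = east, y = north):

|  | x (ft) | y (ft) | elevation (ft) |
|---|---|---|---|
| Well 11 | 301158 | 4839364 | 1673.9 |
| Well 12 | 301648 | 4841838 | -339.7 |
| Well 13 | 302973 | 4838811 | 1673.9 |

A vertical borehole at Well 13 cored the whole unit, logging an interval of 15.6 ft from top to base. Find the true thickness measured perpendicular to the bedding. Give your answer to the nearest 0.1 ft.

Let the plane be z = a·x + b·y + c.
Well 12−Well 11: 490a + 2474b = −2013.6;  Well 13−Well 11: 1815a − 553b = 0.
Solving gives a = −0.23387, b = −0.76758.
|∇z| = √(a²+b²) = 0.80242, so dip δ = arctan(0.80242) = 38.74°.
True thickness = vertical thickness × cos δ = 15.6 × cos 38.74° = 12.2 ft.

12.2 ft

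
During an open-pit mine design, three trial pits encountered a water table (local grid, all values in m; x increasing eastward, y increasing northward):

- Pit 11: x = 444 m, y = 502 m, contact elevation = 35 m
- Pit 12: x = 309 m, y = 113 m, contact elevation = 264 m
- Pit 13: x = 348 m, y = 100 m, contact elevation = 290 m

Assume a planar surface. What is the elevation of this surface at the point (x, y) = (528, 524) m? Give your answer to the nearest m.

54 m

Two edge vectors: Pit 11→Pit 12 = (-135, -389, 229), Pit 11→Pit 13 = (-96, -402, 255).
Normal n = (Pit 11→Pit 12) × (Pit 11→Pit 13) = (-7137, 12441, 16926).
So ∂z/∂x = −n_x/n_z = 0.42166 and ∂z/∂y = −n_y/n_z = −0.73502.
Intercept c from Pit 11: 35 − 187.22 + 368.98 = 216.76.
At (528, 524): z = 222.6 − 385.2 + 216.76 = 54.2 m.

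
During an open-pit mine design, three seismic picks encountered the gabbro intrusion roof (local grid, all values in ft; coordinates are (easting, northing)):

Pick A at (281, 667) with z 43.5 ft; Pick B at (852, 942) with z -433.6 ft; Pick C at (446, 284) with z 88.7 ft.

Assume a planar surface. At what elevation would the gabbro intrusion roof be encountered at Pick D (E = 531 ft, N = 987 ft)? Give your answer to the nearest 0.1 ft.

-244.4 ft

Two edge vectors: Pick A→Pick B = (571, 275, -477.1), Pick A→Pick C = (165, -383, 45.2).
Normal n = (Pick A→Pick B) × (Pick A→Pick C) = (-170299.3, -104530.7, -264068).
So ∂z/∂E = −n_x/n_z = −0.64491 and ∂z/∂N = −n_y/n_z = −0.39585.
Intercept c from Pick A: 43.5 + 181.22 + 264.03 = 488.75.
At (531, 987): z = −342.4 − 390.7 + 488.75 = -244.4 ft.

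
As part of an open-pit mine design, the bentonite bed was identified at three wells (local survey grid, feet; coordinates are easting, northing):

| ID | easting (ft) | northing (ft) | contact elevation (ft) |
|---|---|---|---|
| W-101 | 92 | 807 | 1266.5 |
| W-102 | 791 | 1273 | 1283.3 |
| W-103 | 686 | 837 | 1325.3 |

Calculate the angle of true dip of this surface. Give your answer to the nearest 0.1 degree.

9.1°

Let the plane be z = a·easting + b·northing + c.
W-102−W-101: 699a + 466b = 16.8;  W-103−W-101: 594a + 30b = 58.8.
Solving gives a = 0.10513, b = −0.12165.
Gradient magnitude |∇z| = √(a² + b²) = √(0.01105 + 0.01480) = 0.16078.
True dip = arctan(0.16078) = 9.1°, dipping toward NW (azimuth ≈ 319°).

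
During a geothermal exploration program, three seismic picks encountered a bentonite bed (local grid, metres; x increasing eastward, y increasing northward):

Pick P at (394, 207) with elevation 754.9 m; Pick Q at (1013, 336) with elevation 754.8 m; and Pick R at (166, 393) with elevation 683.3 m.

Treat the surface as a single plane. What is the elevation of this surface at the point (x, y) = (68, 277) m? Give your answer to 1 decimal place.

Two edge vectors: Pick P→Pick Q = (619, 129, -0.1), Pick P→Pick R = (-228, 186, -71.6).
Normal n = (Pick P→Pick Q) × (Pick P→Pick R) = (-9217.8, 44343.2, 144546).
So ∂z/∂x = −n_x/n_z = 0.063771 and ∂z/∂y = −n_y/n_z = −0.306776.
Intercept c from Pick P: 754.9 − 25.13 + 63.50 = 793.28.
At (68, 277): z = 4.3 − 85.0 + 793.28 = 712.6 m.

712.6 m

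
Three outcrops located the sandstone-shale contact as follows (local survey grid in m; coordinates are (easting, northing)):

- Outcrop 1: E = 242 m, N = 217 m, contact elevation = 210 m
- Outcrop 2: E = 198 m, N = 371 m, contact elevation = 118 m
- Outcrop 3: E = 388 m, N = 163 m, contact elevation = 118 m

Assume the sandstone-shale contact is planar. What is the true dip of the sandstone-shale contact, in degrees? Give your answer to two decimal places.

Let the plane be z = a·E + b·N + c.
Outcrop 2−Outcrop 1: −44a + 154b = −92;  Outcrop 3−Outcrop 1: 146a − 54b = −92.
Solving gives a = −0.95166, b = −0.86931.
Gradient magnitude |∇z| = √(a² + b²) = √(0.90566 + 0.75569) = 1.28893.
True dip = arctan(1.28893) = 52.19°, dipping toward NE (azimuth ≈ 048°).

52.19°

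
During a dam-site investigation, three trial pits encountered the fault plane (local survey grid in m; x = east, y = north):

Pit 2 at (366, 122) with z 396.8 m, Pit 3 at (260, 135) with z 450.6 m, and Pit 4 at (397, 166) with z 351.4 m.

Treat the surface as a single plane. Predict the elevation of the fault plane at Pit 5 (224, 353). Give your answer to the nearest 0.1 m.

336.3 m

Two edge vectors: Pit 2→Pit 3 = (-106, 13, 53.8), Pit 2→Pit 4 = (31, 44, -45.4).
Normal n = (Pit 2→Pit 3) × (Pit 2→Pit 4) = (-2957.4, -3144.6, -5067).
So ∂z/∂x = −n_x/n_z = −0.58366 and ∂z/∂y = −n_y/n_z = −0.62060.
Intercept c from Pit 2: 396.8 + 213.62 + 75.71 = 686.13.
At (224, 353): z = −130.7 − 219.1 + 686.13 = 336.3 m.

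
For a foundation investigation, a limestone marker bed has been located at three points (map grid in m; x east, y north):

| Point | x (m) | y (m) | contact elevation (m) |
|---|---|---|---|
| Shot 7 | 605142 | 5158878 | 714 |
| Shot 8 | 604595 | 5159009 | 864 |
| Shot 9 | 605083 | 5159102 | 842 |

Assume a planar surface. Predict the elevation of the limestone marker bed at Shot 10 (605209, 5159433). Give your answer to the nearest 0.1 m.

999.9 m

Two edge vectors: Shot 7→Shot 8 = (-547, 131, 150), Shot 7→Shot 9 = (-59, 224, 128).
Normal n = (Shot 7→Shot 8) × (Shot 7→Shot 9) = (-16832, 61166, -114799).
So ∂z/∂x = −n_x/n_z = −0.146621486 and ∂z/∂y = −n_y/n_z = 0.532809519.
Intercept c from Shot 7: 714 + 88726.82 − 2748699.31 = −2659258.49.
At (605209, 5159433): z = −88736.6 + 2748995.0 − 2659258.49 = 999.9 m.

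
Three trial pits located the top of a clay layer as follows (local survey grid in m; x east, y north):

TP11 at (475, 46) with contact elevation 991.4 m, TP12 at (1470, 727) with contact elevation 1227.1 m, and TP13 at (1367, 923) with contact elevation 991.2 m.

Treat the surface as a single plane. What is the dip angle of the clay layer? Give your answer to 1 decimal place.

48.1°

Let the plane be z = a·x + b·y + c.
TP12−TP11: 995a + 681b = 235.7;  TP13−TP11: 892a + 877b = −0.2.
Solving gives a = 0.78007, b = −0.79364.
Gradient magnitude |∇z| = √(a² + b²) = √(0.60851 + 0.62986) = 1.11282.
True dip = arctan(1.11282) = 48.1°, dipping toward NW (azimuth ≈ 315°).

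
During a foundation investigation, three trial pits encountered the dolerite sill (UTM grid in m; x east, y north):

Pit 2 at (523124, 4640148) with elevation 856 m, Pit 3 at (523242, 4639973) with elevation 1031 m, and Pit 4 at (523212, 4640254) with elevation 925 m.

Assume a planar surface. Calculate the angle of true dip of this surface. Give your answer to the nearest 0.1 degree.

Let the plane be z = a·x + b·y + c.
Pit 3−Pit 2: 118a − 175b = 175;  Pit 4−Pit 2: 88a + 106b = 69.
Solving gives a = 1.09736, b = −0.26007.
Gradient magnitude |∇z| = √(a² + b²) = √(1.20419 + 0.06764) = 1.12775.
True dip = arctan(1.12775) = 48.4°, dipping toward WNW (azimuth ≈ 283°).

48.4°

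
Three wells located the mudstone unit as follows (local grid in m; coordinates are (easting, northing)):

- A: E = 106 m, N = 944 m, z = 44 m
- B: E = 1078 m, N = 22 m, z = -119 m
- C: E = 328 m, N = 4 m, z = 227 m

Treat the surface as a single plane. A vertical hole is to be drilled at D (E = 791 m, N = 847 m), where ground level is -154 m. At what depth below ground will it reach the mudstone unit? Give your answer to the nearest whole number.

Let the plane be z = a·E + b·N + c.
B−A: 972a − 922b = −163;  C−A: 222a − 940b = 183.
Solving gives a = −0.45409, b = −0.30192.
Then c = 44 − a·106 − b·944 = 377.15.
At (791, 847): z_contact = −359.2 − 255.7 + 377.15 = -237.8 m.
Depth below ground = -154 − (-237.8) = 84 m.

84 m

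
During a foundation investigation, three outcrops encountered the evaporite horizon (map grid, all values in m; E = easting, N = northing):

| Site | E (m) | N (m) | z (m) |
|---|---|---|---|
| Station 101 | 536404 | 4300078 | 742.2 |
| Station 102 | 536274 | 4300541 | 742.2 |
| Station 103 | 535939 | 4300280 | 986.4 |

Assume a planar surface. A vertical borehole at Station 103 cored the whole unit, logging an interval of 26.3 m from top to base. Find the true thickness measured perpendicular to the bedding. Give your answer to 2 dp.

Two edge vectors: Station 101→Station 102 = (-130, 463, 0), Station 101→Station 103 = (-465, 202, 244.2).
Normal n = (Station 101→Station 102) × (Station 101→Station 103) = (113064.6, 31746, 189035).
So ∂z/∂E = −n_x/n_z = −0.59811 and ∂z/∂N = −n_y/n_z = −0.16794.
|∇z| = √(a²+b²) = 0.62124, so dip δ = arctan(0.62124) = 31.85°.
True thickness = vertical thickness × cos δ = 26.3 × cos 31.85° = 22.34 m.

22.34 m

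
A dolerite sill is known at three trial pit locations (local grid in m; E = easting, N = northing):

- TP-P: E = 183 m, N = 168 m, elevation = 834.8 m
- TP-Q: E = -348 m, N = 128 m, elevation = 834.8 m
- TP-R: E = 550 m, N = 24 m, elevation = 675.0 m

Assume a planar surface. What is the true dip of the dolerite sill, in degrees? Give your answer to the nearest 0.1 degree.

Two edge vectors: TP-P→TP-Q = (-531, -40, 0), TP-P→TP-R = (367, -144, -159.8).
Normal n = (TP-P→TP-Q) × (TP-P→TP-R) = (6392, -84853.8, 91144).
So ∂z/∂E = −n_x/n_z = −0.07013 and ∂z/∂N = −n_y/n_z = 0.93099.
Gradient magnitude |∇z| = √(a² + b²) = √(0.00492 + 0.86674) = 0.93362.
True dip = arctan(0.93362) = 43.0°, dipping toward S (azimuth ≈ 176°).

43.0°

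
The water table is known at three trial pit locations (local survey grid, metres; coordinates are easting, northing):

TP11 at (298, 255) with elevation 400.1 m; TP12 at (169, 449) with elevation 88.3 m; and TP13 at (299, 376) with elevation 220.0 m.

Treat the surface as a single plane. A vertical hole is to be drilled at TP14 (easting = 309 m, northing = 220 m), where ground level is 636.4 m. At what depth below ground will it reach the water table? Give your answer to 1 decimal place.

Let the plane be z = a·easting + b·northing + c.
TP12−TP11: −129a + 194b = −311.8;  TP13−TP11: 1a + 121b = −180.1.
Solving gives a = 0.17645, b = −1.48989.
Then c = 400.1 − a·298 − b·255 = 727.44.
At (309, 220): z_contact = 54.52 − 327.78 + 727.44 = 454.19 m.
Depth below ground = 636.4 − 454.19 = 182.2 m.

182.2 m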